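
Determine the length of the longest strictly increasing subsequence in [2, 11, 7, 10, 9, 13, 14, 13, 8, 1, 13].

5

Let dp[i] be the longest increasing subsequence ending at position i. Then dp = [1, 2, 2, 3, 3, 4, 5, 4, 3, 1, 4].
The maximum is 5; one witness is 2, 7, 10, 13, 14 at positions 1,3,4,6,7.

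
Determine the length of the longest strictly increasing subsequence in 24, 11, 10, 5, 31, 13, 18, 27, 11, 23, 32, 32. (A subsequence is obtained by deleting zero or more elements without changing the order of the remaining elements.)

5

Let dp[i] be the longest increasing subsequence ending at position i. Then dp = [1, 1, 1, 1, 2, 2, 3, 4, 2, 4, 5, 5].
The maximum is 5; one witness is 11, 13, 18, 27, 32 at positions 2,6,7,8,11.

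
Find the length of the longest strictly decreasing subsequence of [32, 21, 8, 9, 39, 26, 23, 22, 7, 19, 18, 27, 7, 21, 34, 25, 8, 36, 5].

8

Scanning left to right, the best length ending at each element is: 32→1, 21→2, 8→3, 9→3, 39→1, 26→2, 23→3, 22→4, 7→5, 19→5, 18→6, 27→2, 7→7, 21→5, 34→2, 25→3, 8→7, 36→2, 5→8.
So the longest decreasing subsequence has length 8, e.g. 32, 26, 23, 22, 19, 18, 7, 5.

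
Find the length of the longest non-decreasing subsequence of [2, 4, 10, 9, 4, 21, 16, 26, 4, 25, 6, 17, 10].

One longest non-decreasing subsequence is 2, 4, 4, 4, 6, 17 (positions 1,2,5,9,11,12), of length 6; no longer one exists.

6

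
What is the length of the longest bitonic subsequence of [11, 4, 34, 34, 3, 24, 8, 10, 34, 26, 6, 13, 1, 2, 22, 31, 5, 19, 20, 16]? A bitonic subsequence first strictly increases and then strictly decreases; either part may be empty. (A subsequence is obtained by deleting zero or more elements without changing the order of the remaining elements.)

8

One longest bitonic subsequence is 4, 8, 10, 34, 26, 22, 20, 16 (positions 2,7,8,9,10,15,19,20): it rises to 34 then falls. Length 8 is optimal.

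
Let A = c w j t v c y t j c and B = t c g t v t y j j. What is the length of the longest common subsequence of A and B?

5

A longest common subsequence is ctvyj (length 5); the LCS DP confirms no longer common subsequence exists.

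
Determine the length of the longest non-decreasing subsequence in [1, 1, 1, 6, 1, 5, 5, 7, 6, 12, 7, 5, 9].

9

One longest non-decreasing subsequence is 1, 1, 1, 1, 5, 5, 7, 7, 9 (positions 1,2,3,5,6,7,8,11,13), of length 9; no longer one exists.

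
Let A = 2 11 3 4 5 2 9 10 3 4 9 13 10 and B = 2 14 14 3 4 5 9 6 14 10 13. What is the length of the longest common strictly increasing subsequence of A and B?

For each value that appears in both, track the longest common increasing run ending there.
The best achievable length is 7; one witness is 2, 3, 4, 5, 9, 10, 13 (A-positions 1,3,4,5,7,8,12, B-positions 1,4,5,6,7,10,11).

7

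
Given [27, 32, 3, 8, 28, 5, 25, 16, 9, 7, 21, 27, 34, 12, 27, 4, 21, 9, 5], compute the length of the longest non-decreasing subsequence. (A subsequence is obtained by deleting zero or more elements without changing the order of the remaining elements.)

Scanning left to right, the best length ending at each element is: 27→1, 32→2, 3→1, 8→2, 28→3, 5→2, 25→3, 16→3, 9→3, 7→3, 21→4, 27→5, 34→6, 12→4, 27→6, 4→2, 21→5, 9→4, 5→3.
So the longest non-decreasing subsequence has length 6, e.g. 3, 8, 16, 21, 27, 34.

6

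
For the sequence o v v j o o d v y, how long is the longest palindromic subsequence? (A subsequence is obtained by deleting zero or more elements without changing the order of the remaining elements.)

4

Using dp[i][j] = 2 + dp[i+1][j−1] if the ends match, else max(dp[i+1][j], dp[i][j−1]):
dp[1][9] = 4. A witness is voov at positions 3,5,6,8.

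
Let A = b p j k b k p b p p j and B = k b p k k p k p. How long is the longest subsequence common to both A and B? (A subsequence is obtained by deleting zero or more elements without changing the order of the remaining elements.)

Backtracking the LCS table gives one alignment: b (A1,B2) → p (A2,B3) → k (A4,B4) → k (A6,B5) → p (A7,B6) → p (A10,B8).
So the longest common subsequence has length 6.

6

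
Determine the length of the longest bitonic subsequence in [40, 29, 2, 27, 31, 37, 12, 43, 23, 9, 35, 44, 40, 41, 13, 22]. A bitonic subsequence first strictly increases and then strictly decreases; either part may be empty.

8

Let inc[i] be the LIS ending at i and dec[i] the longest strictly decreasing subsequence starting at i. inc = [1, 1, 1, 2, 3, 4, 2, 5, 3, 2, 4, 6, 5, 6, 3, 4], dec = [5, 4, 1, 3, 3, 3, 2, 3, 2, 1, 2, 3, 2, 2, 1, 1].
max_i inc[i]+dec[i]−1 = 8, with one witness 2, 27, 31, 37, 43, 44, 41, 22.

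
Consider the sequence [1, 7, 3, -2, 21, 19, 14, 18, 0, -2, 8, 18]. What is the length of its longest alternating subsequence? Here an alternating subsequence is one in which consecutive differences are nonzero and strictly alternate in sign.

A longest alternating subsequence is 1, 7, 3, 21, 14, 18, 0, 8 (positions 1,2,3,5,7,8,9,11); its 7 consecutive differences strictly alternate in sign, and length 8 is optimal.

8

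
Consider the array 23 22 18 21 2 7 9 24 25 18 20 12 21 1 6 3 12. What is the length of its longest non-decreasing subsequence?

One longest non-decreasing subsequence is 2, 7, 9, 18, 20, 21 (positions 5,6,7,10,11,13), of length 6; no longer one exists.

6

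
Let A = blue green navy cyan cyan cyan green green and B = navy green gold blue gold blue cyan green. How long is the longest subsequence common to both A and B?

Backtracking the LCS table gives one alignment: blue (A1,B6) → cyan (A6,B7) → green (A8,B8).
So the longest common subsequence has length 3.

3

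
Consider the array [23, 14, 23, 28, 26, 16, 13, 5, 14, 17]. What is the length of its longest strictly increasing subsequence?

3

One longest increasing subsequence is 14, 23, 28 (positions 2,3,4), of length 3; no longer one exists.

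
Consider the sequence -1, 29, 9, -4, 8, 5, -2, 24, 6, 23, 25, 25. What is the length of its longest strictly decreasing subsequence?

Scanning left to right, the best length ending at each element is: -1→1, 29→1, 9→2, -4→3, 8→3, 5→4, -2→5, 24→2, 6→4, 23→3, 25→2, 25→2.
So the longest decreasing subsequence has length 5, e.g. 29, 9, 8, 5, -2.

5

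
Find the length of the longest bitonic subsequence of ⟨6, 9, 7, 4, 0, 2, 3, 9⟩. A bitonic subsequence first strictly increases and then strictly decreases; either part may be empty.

5

Let inc[i] be the LIS ending at i and dec[i] the longest strictly decreasing subsequence starting at i. inc = [1, 2, 2, 1, 1, 2, 3, 4], dec = [3, 4, 3, 2, 1, 1, 1, 1].
max_i inc[i]+dec[i]−1 = 5, with one witness 6, 9, 7, 4, 3.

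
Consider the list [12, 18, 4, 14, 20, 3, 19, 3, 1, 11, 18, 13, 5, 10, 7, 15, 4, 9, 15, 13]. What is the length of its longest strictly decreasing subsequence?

7

Let dp[i] be the longest decreasing subsequence ending at position i. Then dp = [1, 1, 2, 2, 1, 3, 2, 3, 4, 3, 3, 4, 5, 5, 6, 4, 7, 6, 4, 5].
The maximum is 7; one witness is 20, 19, 18, 13, 10, 7, 4 at positions 5,7,11,12,14,15,17.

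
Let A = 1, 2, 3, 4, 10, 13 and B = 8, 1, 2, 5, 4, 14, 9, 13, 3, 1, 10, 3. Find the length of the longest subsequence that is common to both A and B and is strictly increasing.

4

For each value that appears in both, track the longest common increasing run ending there.
The best achievable length is 4; one witness is 1, 2, 4, 13 (A-positions 1,2,4,6, B-positions 2,3,5,8).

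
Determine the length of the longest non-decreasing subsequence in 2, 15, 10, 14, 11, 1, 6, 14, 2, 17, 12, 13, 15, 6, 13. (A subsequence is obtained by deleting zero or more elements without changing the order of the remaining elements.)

6

One longest non-decreasing subsequence is 2, 10, 11, 12, 13, 15 (positions 1,3,5,11,12,13), of length 6; no longer one exists.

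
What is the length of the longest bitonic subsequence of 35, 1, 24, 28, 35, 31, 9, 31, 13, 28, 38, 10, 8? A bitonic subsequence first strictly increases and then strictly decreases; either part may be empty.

8

One longest bitonic subsequence is 1, 24, 28, 35, 31, 28, 10, 8 (positions 2,3,4,5,8,10,12,13): it rises to 35 then falls. Length 8 is optimal.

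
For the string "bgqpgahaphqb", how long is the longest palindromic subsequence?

One longest palindromic subsequence is bqpahapqb (positions 1,3,4,6,7,8,9,11,12); it reads the same forward and backward, and the interval DP gives dp[1][12] = 9.

9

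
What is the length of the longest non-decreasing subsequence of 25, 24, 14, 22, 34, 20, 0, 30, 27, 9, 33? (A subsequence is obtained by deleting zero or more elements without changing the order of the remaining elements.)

4

Scanning left to right, the best length ending at each element is: 25→1, 24→1, 14→1, 22→2, 34→3, 20→2, 0→1, 30→3, 27→3, 9→2, 33→4.
So the longest non-decreasing subsequence has length 4, e.g. 14, 22, 30, 33.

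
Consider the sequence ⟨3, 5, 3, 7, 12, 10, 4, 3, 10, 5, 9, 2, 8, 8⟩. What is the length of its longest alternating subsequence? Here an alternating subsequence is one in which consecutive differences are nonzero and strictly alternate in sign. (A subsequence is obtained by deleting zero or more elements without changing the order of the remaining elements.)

Track the best alternating length ending on an up-step vs a down-step at each position: up/down = 1/1, 2/1, 1/3, 4/1, 4/1, 4/5, 4/5, 1/5, 6/5, 6/7, 8/7, 1/9, 10/9, 10/9.
The maximum over both is 10; one such subsequence is 3, 5, 3, 7, 4, 10, 5, 9, 2, 8.

10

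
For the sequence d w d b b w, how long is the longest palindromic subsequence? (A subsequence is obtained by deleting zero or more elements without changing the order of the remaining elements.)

4

Using dp[i][j] = 2 + dp[i+1][j−1] if the ends match, else max(dp[i+1][j], dp[i][j−1]):
dp[1][6] = 4. A witness is wbbw at positions 2,4,5,6.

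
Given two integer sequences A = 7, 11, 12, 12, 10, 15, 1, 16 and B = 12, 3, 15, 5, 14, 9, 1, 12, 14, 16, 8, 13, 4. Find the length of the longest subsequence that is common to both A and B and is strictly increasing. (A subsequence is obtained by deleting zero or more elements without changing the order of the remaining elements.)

3

For each value that appears in both, track the longest common increasing run ending there.
The best achievable length is 3; one witness is 12, 15, 16 (A-positions 3,6,8, B-positions 1,3,10).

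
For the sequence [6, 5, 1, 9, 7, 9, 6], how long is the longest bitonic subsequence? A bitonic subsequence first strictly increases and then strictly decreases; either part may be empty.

One longest bitonic subsequence is 6, 9, 7, 6 (positions 1,4,5,7): it rises to 9 then falls. Length 4 is optimal.

4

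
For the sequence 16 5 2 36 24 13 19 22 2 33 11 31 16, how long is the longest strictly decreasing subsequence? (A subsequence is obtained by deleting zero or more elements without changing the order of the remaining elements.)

One longest decreasing subsequence is 36, 24, 13, 2 (positions 4,5,6,9), of length 4; no longer one exists.

4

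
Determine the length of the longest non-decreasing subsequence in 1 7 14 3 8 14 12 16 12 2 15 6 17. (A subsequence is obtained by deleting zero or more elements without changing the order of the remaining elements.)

Scanning left to right, the best length ending at each element is: 1→1, 7→2, 14→3, 3→2, 8→3, 14→4, 12→4, 16→5, 12→5, 2→2, 15→6, 6→3, 17→7.
So the longest non-decreasing subsequence has length 7, e.g. 1, 7, 8, 12, 12, 15, 17.

7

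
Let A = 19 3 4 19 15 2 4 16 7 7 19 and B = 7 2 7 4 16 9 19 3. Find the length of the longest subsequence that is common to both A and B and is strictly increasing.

4

A longest common strictly increasing subsequence is 2, 4, 16, 19 (length 4); it appears in order in both A and B, and no longer such subsequence exists.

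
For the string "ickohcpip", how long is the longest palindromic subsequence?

Using dp[i][j] = 2 + dp[i+1][j−1] if the ends match, else max(dp[i+1][j], dp[i][j−1]):
dp[1][9] = 5. A witness is ichci at positions 1,2,5,6,8.

5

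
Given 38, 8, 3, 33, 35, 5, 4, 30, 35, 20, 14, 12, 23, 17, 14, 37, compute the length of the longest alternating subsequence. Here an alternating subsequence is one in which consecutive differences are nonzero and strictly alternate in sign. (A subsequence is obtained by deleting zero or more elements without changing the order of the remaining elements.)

9

A longest alternating subsequence is 38, 8, 33, 5, 30, 20, 23, 17, 37 (positions 1,2,4,6,8,10,13,14,16); its 8 consecutive differences strictly alternate in sign, and length 9 is optimal.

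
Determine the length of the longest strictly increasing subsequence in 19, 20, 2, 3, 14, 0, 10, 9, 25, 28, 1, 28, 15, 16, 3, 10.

5

Let dp[i] be the longest increasing subsequence ending at position i. Then dp = [1, 2, 1, 2, 3, 1, 3, 3, 4, 5, 2, 5, 4, 5, 3, 4].
The maximum is 5; one witness is 2, 3, 14, 25, 28 at positions 3,4,5,9,10.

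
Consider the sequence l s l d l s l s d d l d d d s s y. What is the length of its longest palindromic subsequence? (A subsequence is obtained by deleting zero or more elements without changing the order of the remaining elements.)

9

Using dp[i][j] = 2 + dp[i+1][j−1] if the ends match, else max(dp[i+1][j], dp[i][j−1]):
dp[1][17] = 9. A witness is ssdddddss at positions 6,8,9,10,12,13,14,15,16.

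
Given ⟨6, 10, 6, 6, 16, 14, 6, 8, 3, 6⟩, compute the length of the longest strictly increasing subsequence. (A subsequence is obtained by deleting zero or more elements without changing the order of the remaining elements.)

3

Scanning left to right, the best length ending at each element is: 6→1, 10→2, 6→1, 6→1, 16→3, 14→3, 6→1, 8→2, 3→1, 6→2.
So the longest increasing subsequence has length 3, e.g. 6, 10, 16.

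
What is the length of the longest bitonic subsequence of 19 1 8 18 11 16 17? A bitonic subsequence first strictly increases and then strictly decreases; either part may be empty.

5

One longest bitonic subsequence is 1, 8, 11, 16, 17 (positions 2,3,5,6,7): it rises to 17 then falls. Length 5 is optimal.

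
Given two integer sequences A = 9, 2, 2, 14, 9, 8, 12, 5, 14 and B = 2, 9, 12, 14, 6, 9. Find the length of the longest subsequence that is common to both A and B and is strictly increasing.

4

For each value that appears in both, track the longest common increasing run ending there.
The best achievable length is 4; one witness is 2, 9, 12, 14 (A-positions 2,5,7,9, B-positions 1,2,3,4).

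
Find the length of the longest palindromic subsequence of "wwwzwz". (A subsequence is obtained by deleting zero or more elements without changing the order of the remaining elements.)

4

Using dp[i][j] = 2 + dp[i+1][j−1] if the ends match, else max(dp[i+1][j], dp[i][j−1]):
dp[1][6] = 4. A witness is wwww at positions 1,2,3,5.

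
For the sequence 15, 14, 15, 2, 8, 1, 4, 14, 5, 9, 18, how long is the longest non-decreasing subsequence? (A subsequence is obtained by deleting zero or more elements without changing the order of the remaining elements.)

One longest non-decreasing subsequence is 2, 4, 5, 9, 18 (positions 4,7,9,10,11), of length 5; no longer one exists.

5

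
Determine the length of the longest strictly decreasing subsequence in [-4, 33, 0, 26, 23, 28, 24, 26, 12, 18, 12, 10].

Scanning left to right, the best length ending at each element is: -4→1, 33→1, 0→2, 26→2, 23→3, 28→2, 24→3, 26→3, 12→4, 18→4, 12→5, 10→6.
So the longest decreasing subsequence has length 6, e.g. 33, 26, 23, 18, 12, 10.

6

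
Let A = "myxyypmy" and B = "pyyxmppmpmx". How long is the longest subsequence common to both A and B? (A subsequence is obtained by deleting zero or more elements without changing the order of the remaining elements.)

Backtracking the LCS table gives one alignment: y (A2,B3) → x (A3,B4) → p (A6,B9) → m (A7,B10).
So the longest common subsequence has length 4.

4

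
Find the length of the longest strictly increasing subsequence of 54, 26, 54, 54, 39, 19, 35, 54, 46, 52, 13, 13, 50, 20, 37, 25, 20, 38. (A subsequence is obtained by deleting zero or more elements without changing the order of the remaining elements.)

Scanning left to right, the best length ending at each element is: 54→1, 26→1, 54→2, 54→2, 39→2, 19→1, 35→2, 54→3, 46→3, 52→4, 13→1, 13→1, 50→4, 20→2, 37→3, 25→3, 20→2, 38→4.
So the longest increasing subsequence has length 4, e.g. 26, 39, 46, 52.

4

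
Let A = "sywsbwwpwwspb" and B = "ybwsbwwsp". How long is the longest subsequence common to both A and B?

Backtracking the LCS table gives one alignment: y (A2,B1) → w (A3,B3) → s (A4,B4) → b (A5,B5) → w (A9,B6) → w (A10,B7) → s (A11,B8) → p (A12,B9).
So the longest common subsequence has length 8.

8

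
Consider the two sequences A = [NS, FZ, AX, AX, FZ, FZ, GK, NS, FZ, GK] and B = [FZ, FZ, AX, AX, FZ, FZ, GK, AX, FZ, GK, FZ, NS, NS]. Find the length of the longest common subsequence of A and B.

Backtracking the LCS table gives one alignment: FZ (A2,B2) → AX (A3,B3) → AX (A4,B4) → FZ (A5,B5) → FZ (A6,B6) → GK (A7,B7) → FZ (A9,B9) → GK (A10,B10).
So the longest common subsequence has length 8.

8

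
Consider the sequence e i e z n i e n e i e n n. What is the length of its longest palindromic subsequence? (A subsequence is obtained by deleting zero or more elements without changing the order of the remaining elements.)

Using dp[i][j] = 2 + dp[i+1][j−1] if the ends match, else max(dp[i+1][j], dp[i][j−1]):
dp[1][13] = 9. A witness is eieneneie at positions 1,2,3,5,7,8,9,10,11.

9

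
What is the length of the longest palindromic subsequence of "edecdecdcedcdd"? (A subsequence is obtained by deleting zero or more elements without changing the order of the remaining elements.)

Using dp[i][j] = 2 + dp[i+1][j−1] if the ends match, else max(dp[i+1][j], dp[i][j−1]):
dp[1][14] = 11. A witness is dcdecdcedcd at positions 2,4,5,6,7,8,9,10,11,12,14.

11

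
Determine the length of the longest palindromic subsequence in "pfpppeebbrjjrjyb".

6

One longest palindromic subsequence is brjjrb (positions 8,10,11,12,13,16); it reads the same forward and backward, and the interval DP gives dp[1][16] = 6.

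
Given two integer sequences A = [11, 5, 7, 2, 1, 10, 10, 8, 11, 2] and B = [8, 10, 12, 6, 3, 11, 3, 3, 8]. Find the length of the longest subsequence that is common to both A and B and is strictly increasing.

2

For each value that appears in both, track the longest common increasing run ending there.
The best achievable length is 2; one witness is 8, 11 (A-positions 8,9, B-positions 1,6).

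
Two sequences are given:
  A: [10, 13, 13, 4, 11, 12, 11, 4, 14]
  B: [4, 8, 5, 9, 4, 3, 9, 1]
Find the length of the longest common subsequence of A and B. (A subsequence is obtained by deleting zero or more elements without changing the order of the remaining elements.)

2

Backtracking the LCS table gives one alignment: 4 (A4,B1) → 4 (A8,B5).
So the longest common subsequence has length 2.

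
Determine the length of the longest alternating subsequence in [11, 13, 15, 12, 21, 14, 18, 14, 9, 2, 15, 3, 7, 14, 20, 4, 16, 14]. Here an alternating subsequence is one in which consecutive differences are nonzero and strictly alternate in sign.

13

Track the best alternating length ending on an up-step vs a down-step at each position: up/down = 1/1, 2/1, 2/1, 2/3, 4/1, 4/5, 6/5, 4/7, 1/7, 1/7, 8/7, 8/9, 10/9, 10/9, 10/5, 10/11, 12/11, 12/13.
The maximum over both is 13; one such subsequence is 11, 13, 12, 21, 14, 18, 14, 15, 3, 7, 4, 16, 14.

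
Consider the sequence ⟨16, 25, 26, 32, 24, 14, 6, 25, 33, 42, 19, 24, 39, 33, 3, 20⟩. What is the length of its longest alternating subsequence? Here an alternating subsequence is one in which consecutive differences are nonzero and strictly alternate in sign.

8

Track the best alternating length ending on an up-step vs a down-step at each position: up/down = 1/1, 2/1, 2/1, 2/1, 2/3, 1/3, 1/3, 4/3, 4/1, 4/1, 4/5, 6/5, 6/5, 6/7, 1/7, 8/7.
The maximum over both is 8; one such subsequence is 16, 25, 24, 25, 19, 24, 3, 20.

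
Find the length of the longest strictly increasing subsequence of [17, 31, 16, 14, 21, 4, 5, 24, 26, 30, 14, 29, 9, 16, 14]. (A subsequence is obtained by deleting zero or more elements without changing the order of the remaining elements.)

5

One longest increasing subsequence is 17, 21, 24, 26, 30 (positions 1,5,8,9,10), of length 5; no longer one exists.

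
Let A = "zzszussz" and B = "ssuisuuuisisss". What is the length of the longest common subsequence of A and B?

Backtracking the LCS table gives one alignment: s (A3,B5) → u (A5,B8) → s (A6,B13) → s (A7,B14).
So the longest common subsequence has length 4.

4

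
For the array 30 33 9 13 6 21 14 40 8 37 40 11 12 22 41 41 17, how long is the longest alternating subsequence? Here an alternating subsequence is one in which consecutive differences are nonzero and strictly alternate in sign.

A longest alternating subsequence is 30, 33, 9, 13, 6, 21, 14, 40, 8, 37, 11, 22, 17 (positions 1,2,3,4,5,6,7,8,9,10,12,14,17); its 12 consecutive differences strictly alternate in sign, and length 13 is optimal.

13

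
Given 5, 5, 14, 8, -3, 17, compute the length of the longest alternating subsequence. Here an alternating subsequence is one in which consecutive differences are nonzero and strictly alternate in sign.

4

A longest alternating subsequence is 5, 14, 8, 17 (positions 1,3,4,6); its 3 consecutive differences strictly alternate in sign, and length 4 is optimal.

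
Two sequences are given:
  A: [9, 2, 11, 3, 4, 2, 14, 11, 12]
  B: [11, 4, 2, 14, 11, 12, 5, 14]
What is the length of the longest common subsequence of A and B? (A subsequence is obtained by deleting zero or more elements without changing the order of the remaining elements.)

6

Backtracking the LCS table gives one alignment: 11 (A3,B1) → 4 (A5,B2) → 2 (A6,B3) → 14 (A7,B4) → 11 (A8,B5) → 12 (A9,B6).
So the longest common subsequence has length 6.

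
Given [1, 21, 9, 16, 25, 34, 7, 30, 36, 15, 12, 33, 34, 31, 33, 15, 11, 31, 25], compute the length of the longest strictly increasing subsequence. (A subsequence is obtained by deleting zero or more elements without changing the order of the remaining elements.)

7

Scanning left to right, the best length ending at each element is: 1→1, 21→2, 9→2, 16→3, 25→4, 34→5, 7→2, 30→5, 36→6, 15→3, 12→3, 33→6, 34→7, 31→6, 33→7, 15→4, 11→3, 31→6, 25→5.
So the longest increasing subsequence has length 7, e.g. 1, 9, 16, 25, 30, 33, 34.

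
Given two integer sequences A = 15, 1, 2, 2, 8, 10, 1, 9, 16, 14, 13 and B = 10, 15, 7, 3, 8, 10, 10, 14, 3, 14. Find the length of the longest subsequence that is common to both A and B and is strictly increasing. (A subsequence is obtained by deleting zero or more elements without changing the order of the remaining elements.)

For each value that appears in both, track the longest common increasing run ending there.
The best achievable length is 3; one witness is 8, 10, 14 (A-positions 5,6,10, B-positions 5,6,8).

3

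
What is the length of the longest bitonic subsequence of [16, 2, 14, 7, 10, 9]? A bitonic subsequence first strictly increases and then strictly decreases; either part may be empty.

One longest bitonic subsequence is 16, 14, 10, 9 (positions 1,3,5,6): it rises to 16 then falls. Length 4 is optimal.

4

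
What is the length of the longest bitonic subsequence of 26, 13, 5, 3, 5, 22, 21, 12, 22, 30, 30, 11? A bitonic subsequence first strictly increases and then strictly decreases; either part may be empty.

Let inc[i] be the LIS ending at i and dec[i] the longest strictly decreasing subsequence starting at i. inc = [1, 1, 1, 1, 2, 3, 3, 3, 4, 5, 5, 3], dec = [5, 3, 2, 1, 1, 4, 3, 2, 2, 2, 2, 1].
max_i inc[i]+dec[i]−1 = 6, with one witness 3, 5, 22, 21, 12, 11.

6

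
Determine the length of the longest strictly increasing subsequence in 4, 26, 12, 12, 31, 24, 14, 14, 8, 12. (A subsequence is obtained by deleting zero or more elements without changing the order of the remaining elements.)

Scanning left to right, the best length ending at each element is: 4→1, 26→2, 12→2, 12→2, 31→3, 24→3, 14→3, 14→3, 8→2, 12→3.
So the longest increasing subsequence has length 3, e.g. 4, 26, 31.

3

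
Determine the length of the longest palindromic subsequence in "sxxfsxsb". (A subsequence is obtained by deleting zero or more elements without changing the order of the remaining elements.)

5

Using dp[i][j] = 2 + dp[i+1][j−1] if the ends match, else max(dp[i+1][j], dp[i][j−1]):
dp[1][8] = 5. A witness is sxsxs at positions 1,2,5,6,7.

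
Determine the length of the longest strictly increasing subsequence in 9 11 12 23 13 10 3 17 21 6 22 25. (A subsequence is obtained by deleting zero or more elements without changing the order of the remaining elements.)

8

Scanning left to right, the best length ending at each element is: 9→1, 11→2, 12→3, 23→4, 13→4, 10→2, 3→1, 17→5, 21→6, 6→2, 22→7, 25→8.
So the longest increasing subsequence has length 8, e.g. 9, 11, 12, 13, 17, 21, 22, 25.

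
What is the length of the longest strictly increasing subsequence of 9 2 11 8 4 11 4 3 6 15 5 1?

Let dp[i] be the longest increasing subsequence ending at position i. Then dp = [1, 1, 2, 2, 2, 3, 2, 2, 3, 4, 3, 1].
The maximum is 4; one witness is 2, 8, 11, 15 at positions 2,4,6,10.

4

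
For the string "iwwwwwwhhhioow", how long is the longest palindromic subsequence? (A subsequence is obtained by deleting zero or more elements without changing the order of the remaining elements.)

One longest palindromic subsequence is iwwwwwwi (positions 1,2,3,4,5,6,7,11); it reads the same forward and backward, and the interval DP gives dp[1][14] = 8.

8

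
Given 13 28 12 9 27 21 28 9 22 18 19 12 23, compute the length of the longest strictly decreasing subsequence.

Let dp[i] be the longest decreasing subsequence ending at position i. Then dp = [1, 1, 2, 3, 2, 3, 1, 4, 3, 4, 4, 5, 3].
The maximum is 5; one witness is 28, 27, 21, 18, 12 at positions 2,5,6,10,12.

5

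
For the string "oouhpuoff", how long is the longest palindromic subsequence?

5

One longest palindromic subsequence is oupuo (positions 2,3,5,6,7); it reads the same forward and backward, and the interval DP gives dp[1][9] = 5.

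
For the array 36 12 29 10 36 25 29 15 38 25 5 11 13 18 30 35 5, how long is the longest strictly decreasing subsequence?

6

Let dp[i] be the longest decreasing subsequence ending at position i. Then dp = [1, 2, 2, 3, 1, 3, 2, 4, 1, 3, 5, 5, 5, 4, 2, 2, 6].
The maximum is 6; one witness is 36, 29, 25, 15, 11, 5 at positions 1,3,6,8,12,17.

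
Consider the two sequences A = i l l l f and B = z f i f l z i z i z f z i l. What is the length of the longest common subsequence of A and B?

Backtracking the LCS table gives one alignment: i (A1,B3) → l (A2,B5) → l (A4,B14).
So the longest common subsequence has length 3.

3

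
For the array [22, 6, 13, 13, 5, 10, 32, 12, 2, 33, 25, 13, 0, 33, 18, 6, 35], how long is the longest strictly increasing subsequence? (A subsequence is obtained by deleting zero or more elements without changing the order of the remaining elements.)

One longest increasing subsequence is 6, 10, 12, 25, 33, 35 (positions 2,6,8,11,14,17), of length 6; no longer one exists.

6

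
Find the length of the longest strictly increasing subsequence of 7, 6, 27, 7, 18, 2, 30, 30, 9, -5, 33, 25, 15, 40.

Let dp[i] be the longest increasing subsequence ending at position i. Then dp = [1, 1, 2, 2, 3, 1, 4, 4, 3, 1, 5, 4, 4, 6].
The maximum is 6; one witness is 6, 7, 18, 30, 33, 40 at positions 2,4,5,7,11,14.

6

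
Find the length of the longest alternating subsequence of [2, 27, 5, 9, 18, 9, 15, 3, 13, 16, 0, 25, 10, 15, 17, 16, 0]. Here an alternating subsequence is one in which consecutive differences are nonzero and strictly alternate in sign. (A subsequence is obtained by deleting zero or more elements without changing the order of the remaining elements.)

13

Track the best alternating length ending on an up-step vs a down-step at each position: up/down = 1/1, 2/1, 2/3, 4/3, 4/3, 4/5, 6/5, 2/7, 8/7, 8/5, 1/9, 10/3, 10/11, 12/11, 12/11, 12/13, 1/13.
The maximum over both is 13; one such subsequence is 2, 27, 5, 18, 9, 15, 3, 13, 0, 25, 10, 17, 16.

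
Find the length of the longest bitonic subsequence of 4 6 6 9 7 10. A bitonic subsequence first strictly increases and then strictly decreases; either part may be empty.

4

Let inc[i] be the LIS ending at i and dec[i] the longest strictly decreasing subsequence starting at i. inc = [1, 2, 2, 3, 3, 4], dec = [1, 1, 1, 2, 1, 1].
max_i inc[i]+dec[i]−1 = 4, with one witness 4, 6, 9, 7.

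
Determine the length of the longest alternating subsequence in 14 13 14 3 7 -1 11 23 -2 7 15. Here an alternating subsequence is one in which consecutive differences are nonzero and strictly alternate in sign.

Track the best alternating length ending on an up-step vs a down-step at each position: up/down = 1/1, 1/2, 3/1, 1/4, 5/4, 1/6, 7/4, 7/1, 1/8, 9/8, 9/8.
The maximum over both is 9; one such subsequence is 14, 13, 14, 3, 7, -1, 11, -2, 7.

9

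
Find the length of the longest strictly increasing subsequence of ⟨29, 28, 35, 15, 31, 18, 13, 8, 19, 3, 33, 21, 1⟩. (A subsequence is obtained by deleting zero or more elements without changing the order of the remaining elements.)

Let dp[i] be the longest increasing subsequence ending at position i. Then dp = [1, 1, 2, 1, 2, 2, 1, 1, 3, 1, 4, 4, 1].
The maximum is 4; one witness is 15, 18, 19, 33 at positions 4,6,9,11.

4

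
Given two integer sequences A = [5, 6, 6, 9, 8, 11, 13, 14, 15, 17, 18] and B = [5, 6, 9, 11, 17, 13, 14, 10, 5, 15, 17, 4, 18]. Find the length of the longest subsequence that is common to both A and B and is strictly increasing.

A longest common strictly increasing subsequence is 5, 6, 9, 11, 13, 14, 15, 17, 18 (length 9); it appears in order in both A and B, and no longer such subsequence exists.

9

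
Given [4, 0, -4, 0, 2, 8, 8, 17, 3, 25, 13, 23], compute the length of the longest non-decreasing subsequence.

7

Let dp[i] be the longest non-decreasing subsequence ending at position i. Then dp = [1, 1, 1, 2, 3, 4, 5, 6, 4, 7, 6, 7].
The maximum is 7; one witness is 0, 0, 2, 8, 8, 17, 25 at positions 2,4,5,6,7,8,10.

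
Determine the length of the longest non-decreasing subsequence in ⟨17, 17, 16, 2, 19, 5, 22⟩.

4

Let dp[i] be the longest non-decreasing subsequence ending at position i. Then dp = [1, 2, 1, 1, 3, 2, 4].
The maximum is 4; one witness is 17, 17, 19, 22 at positions 1,2,5,7.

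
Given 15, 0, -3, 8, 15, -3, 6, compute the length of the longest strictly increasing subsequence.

Let dp[i] be the longest increasing subsequence ending at position i. Then dp = [1, 1, 1, 2, 3, 1, 2].
The maximum is 3; one witness is 0, 8, 15 at positions 2,4,5.

3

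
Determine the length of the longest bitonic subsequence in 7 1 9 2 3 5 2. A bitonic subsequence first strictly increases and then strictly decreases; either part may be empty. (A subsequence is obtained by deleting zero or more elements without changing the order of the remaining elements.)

5

One longest bitonic subsequence is 1, 2, 3, 5, 2 (positions 2,4,5,6,7): it rises to 5 then falls. Length 5 is optimal.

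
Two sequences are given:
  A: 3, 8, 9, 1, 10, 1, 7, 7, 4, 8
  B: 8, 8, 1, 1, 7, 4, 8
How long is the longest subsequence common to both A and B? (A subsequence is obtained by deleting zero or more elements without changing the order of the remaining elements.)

6

A longest common subsequence is 8, 1, 1, 7, 4, 8 (length 6); the LCS DP confirms no longer common subsequence exists.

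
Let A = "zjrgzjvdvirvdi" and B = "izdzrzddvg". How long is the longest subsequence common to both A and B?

A longest common subsequence is zrzdv (length 5); the LCS DP confirms no longer common subsequence exists.

5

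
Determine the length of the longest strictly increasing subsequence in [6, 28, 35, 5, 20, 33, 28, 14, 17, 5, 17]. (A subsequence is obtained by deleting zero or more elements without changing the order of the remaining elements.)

Scanning left to right, the best length ending at each element is: 6→1, 28→2, 35→3, 5→1, 20→2, 33→3, 28→3, 14→2, 17→3, 5→1, 17→3.
So the longest increasing subsequence has length 3, e.g. 6, 28, 35.

3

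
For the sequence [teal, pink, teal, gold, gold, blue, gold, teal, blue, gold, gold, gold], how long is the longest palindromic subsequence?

7

One longest palindromic subsequence is gold gold gold blue gold gold gold (positions 4,5,7,9,10,11,12); it reads the same forward and backward, and the interval DP gives dp[1][12] = 7.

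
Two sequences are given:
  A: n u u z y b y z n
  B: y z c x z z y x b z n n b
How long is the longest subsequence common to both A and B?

A longest common subsequence is zybzn (length 5); the LCS DP confirms no longer common subsequence exists.

5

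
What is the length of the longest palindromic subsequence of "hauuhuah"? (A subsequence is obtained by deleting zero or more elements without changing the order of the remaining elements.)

Using dp[i][j] = 2 + dp[i+1][j−1] if the ends match, else max(dp[i+1][j], dp[i][j−1]):
dp[1][8] = 7. A witness is hauhuah at positions 1,2,3,5,6,7,8.

7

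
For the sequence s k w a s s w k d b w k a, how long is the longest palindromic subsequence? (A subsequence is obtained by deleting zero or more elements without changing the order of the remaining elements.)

6

One longest palindromic subsequence is kwsswk (positions 2,3,5,6,11,12); it reads the same forward and backward, and the interval DP gives dp[1][13] = 6.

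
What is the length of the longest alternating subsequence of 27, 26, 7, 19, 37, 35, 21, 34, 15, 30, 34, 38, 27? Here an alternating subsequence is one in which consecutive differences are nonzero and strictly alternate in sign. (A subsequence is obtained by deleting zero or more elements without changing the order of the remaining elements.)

8

Track the best alternating length ending on an up-step vs a down-step at each position: up/down = 1/1, 1/2, 1/2, 3/2, 3/1, 3/4, 3/4, 5/4, 3/6, 7/6, 7/4, 7/1, 7/8.
The maximum over both is 8; one such subsequence is 27, 26, 37, 21, 34, 15, 30, 27.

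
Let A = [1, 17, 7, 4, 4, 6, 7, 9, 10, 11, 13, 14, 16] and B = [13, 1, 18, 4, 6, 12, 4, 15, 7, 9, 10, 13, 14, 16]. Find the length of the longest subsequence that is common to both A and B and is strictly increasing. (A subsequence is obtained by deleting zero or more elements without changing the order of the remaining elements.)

For each value that appears in both, track the longest common increasing run ending there.
The best achievable length is 9; one witness is 1, 4, 6, 7, 9, 10, 13, 14, 16 (A-positions 1,4,6,7,8,9,11,12,13, B-positions 2,4,5,9,10,11,12,13,14).

9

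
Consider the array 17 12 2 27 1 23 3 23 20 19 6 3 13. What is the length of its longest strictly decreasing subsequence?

6

Let dp[i] be the longest decreasing subsequence ending at position i. Then dp = [1, 2, 3, 1, 4, 2, 3, 2, 3, 4, 5, 6, 5].
The maximum is 6; one witness is 27, 23, 20, 19, 6, 3 at positions 4,6,9,10,11,12.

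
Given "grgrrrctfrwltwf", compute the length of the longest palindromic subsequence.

5

Using dp[i][j] = 2 + dp[i+1][j−1] if the ends match, else max(dp[i+1][j], dp[i][j−1]):
dp[1][15] = 5. A witness is fwtwf at positions 9,11,13,14,15.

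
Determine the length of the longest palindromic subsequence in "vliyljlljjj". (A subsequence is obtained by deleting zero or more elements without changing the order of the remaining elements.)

Using dp[i][j] = 2 + dp[i+1][j−1] if the ends match, else max(dp[i+1][j], dp[i][j−1]):
dp[1][11] = 5. A witness is lljll at positions 2,5,6,7,8.

5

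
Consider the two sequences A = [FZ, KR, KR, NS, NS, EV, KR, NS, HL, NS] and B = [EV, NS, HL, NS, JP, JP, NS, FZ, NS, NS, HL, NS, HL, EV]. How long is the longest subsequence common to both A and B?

A longest common subsequence is FZ, NS, NS, NS, HL (length 5); the LCS DP confirms no longer common subsequence exists.

5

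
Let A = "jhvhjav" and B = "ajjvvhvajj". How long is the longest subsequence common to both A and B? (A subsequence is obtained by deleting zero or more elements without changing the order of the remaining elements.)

4

A longest common subsequence is jhvj (length 4); the LCS DP confirms no longer common subsequence exists.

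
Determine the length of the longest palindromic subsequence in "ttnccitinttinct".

9

One longest palindromic subsequence is tcitttict (positions 1,4,6,7,10,11,12,14,15); it reads the same forward and backward, and the interval DP gives dp[1][15] = 9.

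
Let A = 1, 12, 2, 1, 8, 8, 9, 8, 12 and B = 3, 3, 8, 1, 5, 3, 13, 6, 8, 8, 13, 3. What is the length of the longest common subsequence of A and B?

Backtracking the LCS table gives one alignment: 1 (A1,B4) → 8 (A5,B9) → 8 (A6,B10).
So the longest common subsequence has length 3.

3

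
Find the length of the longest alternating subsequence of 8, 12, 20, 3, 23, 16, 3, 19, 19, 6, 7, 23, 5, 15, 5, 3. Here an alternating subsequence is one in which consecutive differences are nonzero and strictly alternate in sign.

11

Track the best alternating length ending on an up-step vs a down-step at each position: up/down = 1/1, 2/1, 2/1, 1/3, 4/1, 4/5, 1/5, 6/5, 6/5, 6/7, 8/7, 8/1, 6/9, 10/9, 6/11, 1/11.
The maximum over both is 11; one such subsequence is 8, 12, 3, 23, 16, 19, 6, 7, 5, 15, 5.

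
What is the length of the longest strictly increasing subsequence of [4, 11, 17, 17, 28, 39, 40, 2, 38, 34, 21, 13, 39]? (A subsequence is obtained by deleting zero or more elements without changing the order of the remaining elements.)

6

Scanning left to right, the best length ending at each element is: 4→1, 11→2, 17→3, 17→3, 28→4, 39→5, 40→6, 2→1, 38→5, 34→5, 21→4, 13→3, 39→6.
So the longest increasing subsequence has length 6, e.g. 4, 11, 17, 28, 39, 40.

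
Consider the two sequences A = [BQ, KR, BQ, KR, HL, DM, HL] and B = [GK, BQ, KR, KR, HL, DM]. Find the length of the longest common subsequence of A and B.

A longest common subsequence is BQ, KR, KR, HL, DM (length 5); the LCS DP confirms no longer common subsequence exists.

5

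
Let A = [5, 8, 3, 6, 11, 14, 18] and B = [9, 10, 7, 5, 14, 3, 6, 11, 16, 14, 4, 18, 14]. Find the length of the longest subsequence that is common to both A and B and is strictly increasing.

A longest common strictly increasing subsequence is 5, 6, 11, 14, 18 (length 5); it appears in order in both A and B, and no longer such subsequence exists.

5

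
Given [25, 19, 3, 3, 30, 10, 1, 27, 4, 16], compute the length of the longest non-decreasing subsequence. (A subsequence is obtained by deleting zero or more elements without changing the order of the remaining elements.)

4

Scanning left to right, the best length ending at each element is: 25→1, 19→1, 3→1, 3→2, 30→3, 10→3, 1→1, 27→4, 4→3, 16→4.
So the longest non-decreasing subsequence has length 4, e.g. 3, 3, 10, 27.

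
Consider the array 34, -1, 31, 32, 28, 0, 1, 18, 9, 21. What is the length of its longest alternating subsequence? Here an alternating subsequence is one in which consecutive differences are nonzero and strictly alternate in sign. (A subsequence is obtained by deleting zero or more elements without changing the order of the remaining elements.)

A longest alternating subsequence is 34, -1, 31, 0, 18, 9, 21 (positions 1,2,3,6,8,9,10); its 6 consecutive differences strictly alternate in sign, and length 7 is optimal.

7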